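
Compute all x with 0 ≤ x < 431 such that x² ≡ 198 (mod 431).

206, 225

Since 431 ≡ 3 (mod 4), a square root of 198 is 198^((431+1)/4) = 198^108 mod 431.
Repeated squaring: 198^2≡414, 198^4≡289, 198^8≡338, 198^16≡29, 198^32≡410, 198^64≡10 (mod 431).
198^108 = 198^(64+32+8+4) ≡ 225 (mod 431).
Check: 225² = 50625 ≡ 198 (mod 431). The two roots are 206 and 225.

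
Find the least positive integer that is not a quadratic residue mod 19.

(2/19) = −1, so 2 is the smallest positive non-residue mod 19.

2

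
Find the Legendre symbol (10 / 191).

1

Pull out 2: since 191 ≡ 7 (mod 8), (2/191) = +1.
Reciprocity: 5 ≡ 1 and 191 ≡ 3 (mod 4), so (5/191) = +(191/5).
Reduce top mod 5: now compute (1/5).
Reached (1/5) = 1. Collecting the sign flips along the way, the symbol is +1.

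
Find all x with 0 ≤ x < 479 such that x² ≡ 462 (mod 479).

Since 479 ≡ 3 (mod 4), a square root of 462 is 462^((479+1)/4) = 462^120 mod 479.
Repeated squaring: 462^2≡289, 462^4≡175, 462^8≡448, 462^16≡3, 462^32≡9, 462^64≡81 (mod 479).
462^120 = 462^(64+32+16+8) ≡ 221 (mod 479).
Check: 221² = 48841 ≡ 462 (mod 479). The two roots are 221 and 258.

221, 258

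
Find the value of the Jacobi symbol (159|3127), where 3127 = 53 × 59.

0

Reciprocity: 159 ≡ 3 and 3127 ≡ 3 (mod 4), so (159/3127) = −(3127/159).
Reduce top mod 159: now compute (106/159).
Pull out 2: since 159 ≡ 7 (mod 8), (2/159) = +1.
Reciprocity: 53 ≡ 1 and 159 ≡ 3 (mod 4), so (53/159) = +(159/53).
Reduce top mod 53: now compute (0/53).
Top reduces to 0: gcd > 1, so the symbol is 0.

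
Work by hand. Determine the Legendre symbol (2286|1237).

First reduce: 2286 ≡ 1049 (mod 1237).
Reciprocity: 1049 ≡ 1 and 1237 ≡ 1 (mod 4), so (1049/1237) = +(1237/1049).
Reduce top mod 1049: now compute (188/1049).
Pull out 2^2: since 1049 ≡ 1 (mod 8), (2/1049) = +1, so (2/1049)^2 = +1.
Reciprocity: 47 ≡ 3 and 1049 ≡ 1 (mod 4), so (47/1049) = +(1049/47).
Reduce top mod 47: now compute (15/47).
Reciprocity: 15 ≡ 3 and 47 ≡ 3 (mod 4), so (15/47) = −(47/15).
Reduce top mod 15: now compute (2/15).
Pull out 2: since 15 ≡ 7 (mod 8), (2/15) = +1.
Reached (1/15) = 1. Collecting the sign flips along the way, the symbol is -1.

-1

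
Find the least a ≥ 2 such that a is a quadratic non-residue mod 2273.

(2/2273) = +1, so 2 is a residue.
(3/2273) = −1, so 3 is the smallest positive non-residue mod 2273.

3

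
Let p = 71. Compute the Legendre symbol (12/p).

Pull out 2^2: since 71 ≡ 7 (mod 8), (2/71) = +1, so (2/71)^2 = +1.
Reciprocity: 3 ≡ 3 and 71 ≡ 3 (mod 4), so (3/71) = −(71/3).
Reduce top mod 3: now compute (2/3).
Pull out 2: since 3 ≡ 3 (mod 8), (2/3) = -1.
Reached (1/3) = 1. Collecting the sign flips along the way, the symbol is +1.

1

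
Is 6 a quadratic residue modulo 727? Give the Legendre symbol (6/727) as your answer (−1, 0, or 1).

Euler's criterion: (6/727) ≡ 6^363 (mod 727).
6^2 ≡ 36 (mod 727)
6^4 ≡ 569 (mod 727)
6^8 ≡ 246 (mod 727)
6^16 ≡ 175 (mod 727)
6^32 ≡ 91 (mod 727)
6^64 ≡ 284 (mod 727)
6^128 ≡ 686 (mod 727)
6^256 ≡ 227 (mod 727)
6^363 = 6^(256+64+32+8+2+1) ≡ 726 (mod 727).
Result is 726 ≡ −1, so (6/727) = −1.

-1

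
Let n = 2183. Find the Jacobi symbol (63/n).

Reciprocity: 63 ≡ 3 and 2183 ≡ 3 (mod 4), so (63/2183) = −(2183/63).
Reduce top mod 63: now compute (41/63).
Reciprocity: 41 ≡ 1 and 63 ≡ 3 (mod 4), so (41/63) = +(63/41).
Reduce top mod 41: now compute (22/41).
Pull out 2: since 41 ≡ 1 (mod 8), (2/41) = +1.
Reciprocity: 11 ≡ 3 and 41 ≡ 1 (mod 4), so (11/41) = +(41/11).
Reduce top mod 11: now compute (8/11).
Pull out 2^3: since 11 ≡ 3 (mod 8), (2/11) = -1, so (2/11)^3 = -1.
Reached (1/11) = 1. Collecting the sign flips along the way, the symbol is +1.

1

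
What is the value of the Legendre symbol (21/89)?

1

Euler's criterion: (21/89) ≡ 21^44 (mod 89).
21^2 ≡ 85 (mod 89)
21^4 ≡ 16 (mod 89)
21^8 ≡ 78 (mod 89)
21^16 ≡ 32 (mod 89)
21^32 ≡ 45 (mod 89)
21^44 = 21^(32+8+4) ≡ 1 (mod 89).
Result is 1, so (21/89) = 1.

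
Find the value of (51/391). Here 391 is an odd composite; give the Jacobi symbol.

0

Reciprocity: 51 ≡ 3 and 391 ≡ 3 (mod 4), so (51/391) = −(391/51).
Reduce top mod 51: now compute (34/51).
Pull out 2: since 51 ≡ 3 (mod 8), (2/51) = -1.
Reciprocity: 17 ≡ 1 and 51 ≡ 3 (mod 4), so (17/51) = +(51/17).
Reduce top mod 17: now compute (0/17).
Top reduces to 0: gcd > 1, so the symbol is 0.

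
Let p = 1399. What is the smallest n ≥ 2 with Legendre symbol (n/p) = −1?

(2/1399) = +1, so 2 is a residue.
(3/1399) = −1, so 3 is the smallest positive non-residue mod 1399.

3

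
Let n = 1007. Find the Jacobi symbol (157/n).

-1

Reciprocity: 157 ≡ 1 and 1007 ≡ 3 (mod 4), so (157/1007) = +(1007/157).
Reduce top mod 157: now compute (65/157).
Reciprocity: 65 ≡ 1 and 157 ≡ 1 (mod 4), so (65/157) = +(157/65).
Reduce top mod 65: now compute (27/65).
Reciprocity: 27 ≡ 3 and 65 ≡ 1 (mod 4), so (27/65) = +(65/27).
Reduce top mod 27: now compute (11/27).
Reciprocity: 11 ≡ 3 and 27 ≡ 3 (mod 4), so (11/27) = −(27/11).
Reduce top mod 11: now compute (5/11).
Reciprocity: 5 ≡ 1 and 11 ≡ 3 (mod 4), so (5/11) = +(11/5).
Reduce top mod 5: now compute (1/5).
Reached (1/5) = 1. Collecting the sign flips along the way, the symbol is -1.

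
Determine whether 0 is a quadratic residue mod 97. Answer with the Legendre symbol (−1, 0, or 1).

Top reduces to 0: gcd > 1, so the symbol is 0.

0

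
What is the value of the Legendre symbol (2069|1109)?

First reduce: 2069 ≡ 960 (mod 1109).
Pull out 2^6: since 1109 ≡ 5 (mod 8), (2/1109) = -1, so (2/1109)^6 = +1.
Reciprocity: 15 ≡ 3 and 1109 ≡ 1 (mod 4), so (15/1109) = +(1109/15).
Reduce top mod 15: now compute (14/15).
Pull out 2: since 15 ≡ 7 (mod 8), (2/15) = +1.
Reciprocity: 7 ≡ 3 and 15 ≡ 3 (mod 4), so (7/15) = −(15/7).
Reduce top mod 7: now compute (1/7).
Reached (1/7) = 1. Collecting the sign flips along the way, the symbol is -1.

-1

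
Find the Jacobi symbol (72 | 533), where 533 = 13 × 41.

Pull out 2^3: since 533 ≡ 5 (mod 8), (2/533) = -1, so (2/533)^3 = -1.
Reciprocity: 9 ≡ 1 and 533 ≡ 1 (mod 4), so (9/533) = +(533/9).
Reduce top mod 9: now compute (2/9).
Pull out 2: since 9 ≡ 1 (mod 8), (2/9) = +1.
Reached (1/9) = 1. Collecting the sign flips along the way, the symbol is -1.

-1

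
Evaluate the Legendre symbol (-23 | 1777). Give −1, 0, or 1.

1

First reduce: -23 ≡ 1754 (mod 1777).
Pull out 2: since 1777 ≡ 1 (mod 8), (2/1777) = +1.
Reciprocity: 877 ≡ 1 and 1777 ≡ 1 (mod 4), so (877/1777) = +(1777/877).
Reduce top mod 877: now compute (23/877).
Reciprocity: 23 ≡ 3 and 877 ≡ 1 (mod 4), so (23/877) = +(877/23).
Reduce top mod 23: now compute (3/23).
Reciprocity: 3 ≡ 3 and 23 ≡ 3 (mod 4), so (3/23) = −(23/3).
Reduce top mod 3: now compute (2/3).
Pull out 2: since 3 ≡ 3 (mod 8), (2/3) = -1.
Reached (1/3) = 1. Collecting the sign flips along the way, the symbol is +1.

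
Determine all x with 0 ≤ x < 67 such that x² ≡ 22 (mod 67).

Since 67 ≡ 3 (mod 4), a square root of 22 is 22^((67+1)/4) = 22^17 mod 67.
Repeated squaring: 22^2≡15, 22^4≡24, 22^8≡40, 22^16≡59 (mod 67).
22^17 = 22^(16+1) ≡ 25 (mod 67).
Check: 25² = 625 ≡ 22 (mod 67). The two roots are 25 and 42.

25, 42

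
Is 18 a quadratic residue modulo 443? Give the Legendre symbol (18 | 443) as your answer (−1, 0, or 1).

-1

Pull out 2: since 443 ≡ 3 (mod 8), (2/443) = -1.
Reciprocity: 9 ≡ 1 and 443 ≡ 3 (mod 4), so (9/443) = +(443/9).
Reduce top mod 9: now compute (2/9).
Pull out 2: since 9 ≡ 1 (mod 8), (2/9) = +1.
Reached (1/9) = 1. Collecting the sign flips along the way, the symbol is -1.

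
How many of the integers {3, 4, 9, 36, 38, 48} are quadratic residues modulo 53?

(3/53) = -1 → non-residue.
(4/53) = +1 → QR.
(9/53) = +1 → QR.
(36/53) = +1 → QR.
(38/53) = +1 → QR.
(48/53) = -1 → non-residue.
Total quadratic residues among the 6: 4.

4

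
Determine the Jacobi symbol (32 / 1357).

Pull out 2^5: since 1357 ≡ 5 (mod 8), (2/1357) = -1, so (2/1357)^5 = -1.
Reached (1/1357) = 1. Collecting the sign flips along the way, the symbol is -1.

-1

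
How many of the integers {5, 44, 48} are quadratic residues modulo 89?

2

(5/89) = +1 → QR.
(44/89) = +1 → QR.
(48/89) = -1 → non-residue.
Total quadratic residues among the 3: 2.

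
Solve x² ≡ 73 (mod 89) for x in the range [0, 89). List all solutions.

42, 47

89 ≡ 1 (mod 4), so we find a root by search.
Trying successive values, 42² = 1764 ≡ 73 (mod 89). The other root is 89 − 42 = 47.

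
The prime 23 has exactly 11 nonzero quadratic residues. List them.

Square k = 1,…,11 (k and 23−k give the same square):
1²=1, 2²=4, 3²=9, 4²=16, 5²≡2, 6²≡13, 7²≡3, 8²≡18, 9²≡12, 10²≡8, 11²≡6 (mod 23).
So the quadratic residues mod 23 are {1, 2, 3, 4, 6, 8, 9, 12, 13, 16, 18}.

1,2,3,4,6,8,9,12,13,16,18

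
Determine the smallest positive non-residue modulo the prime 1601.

(2/1601) = +1, so 2 is a residue.
(3/1601) = −1, so 3 is the smallest positive non-residue mod 1601.

3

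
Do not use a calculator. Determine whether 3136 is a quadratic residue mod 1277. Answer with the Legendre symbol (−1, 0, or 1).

1

First reduce: 3136 ≡ 582 (mod 1277).
Pull out 2: since 1277 ≡ 5 (mod 8), (2/1277) = -1.
Reciprocity: 291 ≡ 3 and 1277 ≡ 1 (mod 4), so (291/1277) = +(1277/291).
Reduce top mod 291: now compute (113/291).
Reciprocity: 113 ≡ 1 and 291 ≡ 3 (mod 4), so (113/291) = +(291/113).
Reduce top mod 113: now compute (65/113).
Reciprocity: 65 ≡ 1 and 113 ≡ 1 (mod 4), so (65/113) = +(113/65).
Reduce top mod 65: now compute (48/65).
Pull out 2^4: since 65 ≡ 1 (mod 8), (2/65) = +1, so (2/65)^4 = +1.
Reciprocity: 3 ≡ 3 and 65 ≡ 1 (mod 4), so (3/65) = +(65/3).
Reduce top mod 3: now compute (2/3).
Pull out 2: since 3 ≡ 3 (mod 8), (2/3) = -1.
Reached (1/3) = 1. Collecting the sign flips along the way, the symbol is +1.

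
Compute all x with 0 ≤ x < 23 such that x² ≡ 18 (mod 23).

8, 15

Since 23 ≡ 3 (mod 4), a square root of 18 is 18^((23+1)/4) = 18^6 mod 23.
Repeated squaring: 18^2≡2, 18^4≡4 (mod 23).
18^6 = 18^(4+2) ≡ 8 (mod 23).
Check: 8² = 64 ≡ 18 (mod 23). The two roots are 8 and 15.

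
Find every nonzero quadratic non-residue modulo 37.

Square k = 1,…,18 (k and 37−k give the same square):
1²=1, 2²=4, 3²=9, 4²=16, 5²=25, 6²=36, 7²≡12, 8²≡27, 9²≡7, 10²≡26, 11²≡10, 12²≡33, 13²≡21, 14²≡11, 15²≡3, 16²≡34, 17²≡30, 18²≡28 (mod 37).
The residues are {1, 3, 4, 7, 9, 10, 11, 12, 16, 21, 25, 26, 27, 28, 30, 33, 34, 36}; the non-residues are the remaining 18 nonzero classes.

2 5 6 8 13 14 15 17 18 19 20 22 23 24 29 31 32 35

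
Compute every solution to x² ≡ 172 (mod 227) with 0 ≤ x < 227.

Since 227 ≡ 3 (mod 4), a square root of 172 is 172^((227+1)/4) = 172^57 mod 227.
Repeated squaring: 172^2≡74, 172^4≡28, 172^8≡103, 172^16≡167, 172^32≡195 (mod 227).
172^57 = 172^(32+16+8+1) ≡ 132 (mod 227).
Check: 132² = 17424 ≡ 172 (mod 227). The two roots are 95 and 132.

95, 132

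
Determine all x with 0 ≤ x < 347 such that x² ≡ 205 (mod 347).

Since 347 ≡ 3 (mod 4), a square root of 205 is 205^((347+1)/4) = 205^87 mod 347.
Repeated squaring: 205^2≡38, 205^4≡56, 205^8≡13, 205^16≡169, 205^32≡107, 205^64≡345 (mod 347).
205^87 = 205^(64+16+4+2+1) ≡ 202 (mod 347).
Check: 202² = 40804 ≡ 205 (mod 347). The two roots are 145 and 202.

145, 202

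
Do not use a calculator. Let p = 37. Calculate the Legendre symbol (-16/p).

First reduce: -16 ≡ 21 (mod 37).
Reciprocity: 21 ≡ 1 and 37 ≡ 1 (mod 4), so (21/37) = +(37/21).
Reduce top mod 21: now compute (16/21).
Pull out 2^4: since 21 ≡ 5 (mod 8), (2/21) = -1, so (2/21)^4 = +1.
Reached (1/21) = 1. Collecting the sign flips along the way, the symbol is +1.

1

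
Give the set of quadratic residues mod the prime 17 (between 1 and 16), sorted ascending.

1, 2, 4, 8, 9, 13, 15, 16

Square k = 1,…,8 (k and 17−k give the same square):
1²=1, 2²=4, 3²=9, 4²=16, 5²≡8, 6²≡2, 7²≡15, 8²≡13 (mod 17).
So the quadratic residues mod 17 are {1, 2, 4, 8, 9, 13, 15, 16}.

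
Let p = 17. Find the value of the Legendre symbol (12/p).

-1

Euler's criterion: (12/17) ≡ 12^8 (mod 17).
12^2 ≡ 8 (mod 17)
12^4 ≡ 13 (mod 17)
12^8 ≡ 16 (mod 17)
12^8 = 12^(8) ≡ 16 (mod 17).
Result is 16 ≡ −1, so (12/17) = −1.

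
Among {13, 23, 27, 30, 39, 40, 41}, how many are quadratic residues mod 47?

(13/47) = -1 → non-residue.
(23/47) = -1 → non-residue.
(27/47) = +1 → QR.
(30/47) = -1 → non-residue.
(39/47) = -1 → non-residue.
(40/47) = -1 → non-residue.
(41/47) = -1 → non-residue.
Total quadratic residues among the 7: 1.

1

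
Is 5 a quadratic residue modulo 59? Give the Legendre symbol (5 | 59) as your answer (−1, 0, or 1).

Euler's criterion: (5/59) ≡ 5^29 (mod 59).
5^2 ≡ 25 (mod 59)
5^4 ≡ 35 (mod 59)
5^8 ≡ 45 (mod 59)
5^16 ≡ 19 (mod 59)
5^29 = 5^(16+8+4+1) ≡ 1 (mod 59).
Result is 1, so (5/59) = 1.

1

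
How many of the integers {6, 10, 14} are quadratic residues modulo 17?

(6/17) = -1 → non-residue.
(10/17) = -1 → non-residue.
(14/17) = -1 → non-residue.
Total quadratic residues among the 3: 0.

0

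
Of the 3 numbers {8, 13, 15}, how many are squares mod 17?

(8/17) = +1 → QR.
(13/17) = +1 → QR.
(15/17) = +1 → QR.
Total quadratic residues among the 3: 3.

3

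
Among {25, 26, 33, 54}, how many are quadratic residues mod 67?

(25/67) = +1 → QR.
(26/67) = +1 → QR.
(33/67) = +1 → QR.
(54/67) = +1 → QR.
Total quadratic residues among the 4: 4.

4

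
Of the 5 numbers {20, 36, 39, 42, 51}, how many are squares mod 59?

3

(20/59) = +1 → QR.
(36/59) = +1 → QR.
(39/59) = -1 → non-residue.
(42/59) = -1 → non-residue.
(51/59) = +1 → QR.
Total quadratic residues among the 5: 3.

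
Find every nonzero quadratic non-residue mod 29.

2,3,8,10,11,12,14,15,17,18,19,21,26,27

Square k = 1,…,14 (k and 29−k give the same square):
1²=1, 2²=4, 3²=9, 4²=16, 5²=25, 6²≡7, 7²≡20, 8²≡6, 9²≡23, 10²≡13, 11²≡5, 12²≡28, 13²≡24, 14²≡22 (mod 29).
The residues are {1, 4, 5, 6, 7, 9, 13, 16, 20, 22, 23, 24, 25, 28}; the non-residues are the remaining 14 nonzero classes.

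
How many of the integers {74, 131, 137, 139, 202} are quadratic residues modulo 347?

4

(74/347) = +1 → QR.
(131/347) = +1 → QR.
(137/347) = +1 → QR.
(139/347) = -1 → non-residue.
(202/347) = +1 → QR.
Total quadratic residues among the 5: 4.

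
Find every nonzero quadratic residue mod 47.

1 2 3 4 6 7 8 9 12 14 16 17 18 21 24 25 27 28 32 34 36 37 42

Square k = 1,…,23 (k and 47−k give the same square):
1²=1, 2²=4, 3²=9, 4²=16, 5²=25, 6²=36, 7²≡2, 8²≡17, 9²≡34, 10²≡6, 11²≡27, 12²≡3, 13²≡28, 14²≡8, 15²≡37, 16²≡21, 17²≡7, 18²≡42, 19²≡32, 20²≡24, 21²≡18, 22²≡14, 23²≡12 (mod 47).
So the quadratic residues mod 47 are {1, 2, 3, 4, 6, 7, 8, 9, 12, 14, 16, 17, 18, 21, 24, 25, 27, 28, 32, 34, 36, 37, 42}.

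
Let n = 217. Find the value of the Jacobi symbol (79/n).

Reciprocity: 79 ≡ 3 and 217 ≡ 1 (mod 4), so (79/217) = +(217/79).
Reduce top mod 79: now compute (59/79).
Reciprocity: 59 ≡ 3 and 79 ≡ 3 (mod 4), so (59/79) = −(79/59).
Reduce top mod 59: now compute (20/59).
Pull out 2^2: since 59 ≡ 3 (mod 8), (2/59) = -1, so (2/59)^2 = +1.
Reciprocity: 5 ≡ 1 and 59 ≡ 3 (mod 4), so (5/59) = +(59/5).
Reduce top mod 5: now compute (4/5).
Pull out 2^2: since 5 ≡ 5 (mod 8), (2/5) = -1, so (2/5)^2 = +1.
Reached (1/5) = 1. Collecting the sign flips along the way, the symbol is -1.

-1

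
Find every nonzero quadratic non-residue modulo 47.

5,10,11,13,15,19,20,22,23,26,29,30,31,33,35,38,39,40,41,43,44,45,46

Square k = 1,…,23 (k and 47−k give the same square):
1²=1, 2²=4, 3²=9, 4²=16, 5²=25, 6²=36, 7²≡2, 8²≡17, 9²≡34, 10²≡6, 11²≡27, 12²≡3, 13²≡28, 14²≡8, 15²≡37, 16²≡21, 17²≡7, 18²≡42, 19²≡32, 20²≡24, 21²≡18, 22²≡14, 23²≡12 (mod 47).
The residues are {1, 2, 3, 4, 6, 7, 8, 9, 12, 14, 16, 17, 18, 21, 24, 25, 27, 28, 32, 34, 36, 37, 42}; the non-residues are the remaining 23 nonzero classes.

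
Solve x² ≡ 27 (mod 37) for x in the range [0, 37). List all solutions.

8, 29

37 ≡ 1 (mod 4), so we find a root by search.
Trying successive values, 8² = 64 ≡ 27 (mod 37). The other root is 37 − 8 = 29.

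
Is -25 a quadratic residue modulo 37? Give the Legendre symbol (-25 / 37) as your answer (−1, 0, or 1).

1

Euler's criterion: (-25/37) ≡ 12^18 (mod 37).
12^2 ≡ 33 (mod 37)
12^4 ≡ 16 (mod 37)
12^8 ≡ 34 (mod 37)
12^16 ≡ 9 (mod 37)
12^18 = 12^(16+2) ≡ 1 (mod 37).
Result is 1, so (-25/37) = 1.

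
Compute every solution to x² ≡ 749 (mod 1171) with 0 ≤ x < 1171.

Since 1171 ≡ 3 (mod 4), a square root of 749 is 749^((1171+1)/4) = 749^293 mod 1171.
Repeated squaring: 749^2≡92, 749^4≡267, 749^8≡1029, 749^16≡257, 749^32≡473, 749^64≡68, 749^128≡1111, 749^256≡87 (mod 1171).
749^293 = 749^(256+32+4+1) ≡ 499 (mod 1171).
Check: 499² = 249001 ≡ 749 (mod 1171). The two roots are 499 and 672.

499, 672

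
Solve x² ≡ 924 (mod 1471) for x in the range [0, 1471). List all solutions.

480, 991

Since 1471 ≡ 3 (mod 4), a square root of 924 is 924^((1471+1)/4) = 924^368 mod 1471.
Repeated squaring: 924^2≡596, 924^4≡705, 924^8≡1298, 924^16≡509, 924^32≡185, 924^64≡392, 924^128≡680, 924^256≡506 (mod 1471).
924^368 = 924^(256+64+32+16) ≡ 991 (mod 1471).
Check: 991² = 982081 ≡ 924 (mod 1471). The two roots are 480 and 991.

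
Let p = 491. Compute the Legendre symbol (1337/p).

First reduce: 1337 ≡ 355 (mod 491).
Reciprocity: 355 ≡ 3 and 491 ≡ 3 (mod 4), so (355/491) = −(491/355).
Reduce top mod 355: now compute (136/355).
Pull out 2^3: since 355 ≡ 3 (mod 8), (2/355) = -1, so (2/355)^3 = -1.
Reciprocity: 17 ≡ 1 and 355 ≡ 3 (mod 4), so (17/355) = +(355/17).
Reduce top mod 17: now compute (15/17).
Reciprocity: 15 ≡ 3 and 17 ≡ 1 (mod 4), so (15/17) = +(17/15).
Reduce top mod 15: now compute (2/15).
Pull out 2: since 15 ≡ 7 (mod 8), (2/15) = +1.
Reached (1/15) = 1. Collecting the sign flips along the way, the symbol is +1.

1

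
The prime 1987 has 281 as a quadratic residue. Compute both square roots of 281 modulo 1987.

Since 1987 ≡ 3 (mod 4), a square root of 281 is 281^((1987+1)/4) = 281^497 mod 1987.
Repeated squaring: 281^2≡1468, 281^4≡1116, 281^8≡1594, 281^16≡1450, 281^32≡254, 281^64≡932, 281^128≡305, 281^256≡1623 (mod 1987).
281^497 = 281^(256+128+64+32+16+1) ≡ 1630 (mod 1987).
Check: 1630² = 2656900 ≡ 281 (mod 1987). The two roots are 357 and 1630.

357, 1630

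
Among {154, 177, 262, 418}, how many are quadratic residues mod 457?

(154/457) = -1 → non-residue.
(177/457) = -1 → non-residue.
(262/457) = +1 → QR.
(418/457) = -1 → non-residue.
Total quadratic residues among the 4: 1.

1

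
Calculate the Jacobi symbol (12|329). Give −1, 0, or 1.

Pull out 2^2: since 329 ≡ 1 (mod 8), (2/329) = +1, so (2/329)^2 = +1.
Reciprocity: 3 ≡ 3 and 329 ≡ 1 (mod 4), so (3/329) = +(329/3).
Reduce top mod 3: now compute (2/3).
Pull out 2: since 3 ≡ 3 (mod 8), (2/3) = -1.
Reached (1/3) = 1. Collecting the sign flips along the way, the symbol is -1.

-1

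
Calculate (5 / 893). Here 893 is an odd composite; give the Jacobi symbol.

-1

Reciprocity: 5 ≡ 1 and 893 ≡ 1 (mod 4), so (5/893) = +(893/5).
Reduce top mod 5: now compute (3/5).
Reciprocity: 3 ≡ 3 and 5 ≡ 1 (mod 4), so (3/5) = +(5/3).
Reduce top mod 3: now compute (2/3).
Pull out 2: since 3 ≡ 3 (mod 8), (2/3) = -1.
Reached (1/3) = 1. Collecting the sign flips along the way, the symbol is -1.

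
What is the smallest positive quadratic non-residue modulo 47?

5

(2/47) = +1, so 2 is a residue.
(3/47) = +1, so 3 is a residue.
(4/47) = +1, so 4 is a residue.
(5/47) = −1, so 5 is the smallest positive non-residue mod 47.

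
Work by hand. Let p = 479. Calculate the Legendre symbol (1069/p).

Euler's criterion: (1069/479) ≡ 111^239 (mod 479).
111^2 ≡ 346 (mod 479)
111^4 ≡ 445 (mod 479)
111^8 ≡ 198 (mod 479)
111^16 ≡ 405 (mod 479)
111^32 ≡ 207 (mod 479)
111^64 ≡ 218 (mod 479)
111^128 ≡ 103 (mod 479)
111^239 = 111^(128+64+32+8+4+2+1) ≡ 478 (mod 479).
Result is 478 ≡ −1, so (1069/479) = −1.

-1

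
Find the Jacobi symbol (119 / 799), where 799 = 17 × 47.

Reciprocity: 119 ≡ 3 and 799 ≡ 3 (mod 4), so (119/799) = −(799/119).
Reduce top mod 119: now compute (85/119).
Reciprocity: 85 ≡ 1 and 119 ≡ 3 (mod 4), so (85/119) = +(119/85).
Reduce top mod 85: now compute (34/85).
Pull out 2: since 85 ≡ 5 (mod 8), (2/85) = -1.
Reciprocity: 17 ≡ 1 and 85 ≡ 1 (mod 4), so (17/85) = +(85/17).
Reduce top mod 17: now compute (0/17).
Top reduces to 0: gcd > 1, so the symbol is 0.

0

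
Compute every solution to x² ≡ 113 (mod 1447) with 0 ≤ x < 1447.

Since 1447 ≡ 3 (mod 4), a square root of 113 is 113^((1447+1)/4) = 113^362 mod 1447.
Repeated squaring: 113^2≡1193, 113^4≡848, 113^8≡1392, 113^16≡131, 113^32≡1244, 113^64≡693, 113^128≡1292, 113^256≡873 (mod 1447).
113^362 = 113^(256+64+32+8+2) ≡ 1090 (mod 1447).
Check: 1090² = 1188100 ≡ 113 (mod 1447). The two roots are 357 and 1090.

357, 1090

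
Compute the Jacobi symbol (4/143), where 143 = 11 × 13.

Pull out 2^2: since 143 ≡ 7 (mod 8), (2/143) = +1, so (2/143)^2 = +1.
Reached (1/143) = 1. Collecting the sign flips along the way, the symbol is +1.

1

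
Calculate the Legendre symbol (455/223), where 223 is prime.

Euler's criterion: (455/223) ≡ 9^111 (mod 223).
9^2 ≡ 81 (mod 223)
9^4 ≡ 94 (mod 223)
9^8 ≡ 139 (mod 223)
9^16 ≡ 143 (mod 223)
9^32 ≡ 156 (mod 223)
9^64 ≡ 29 (mod 223)
9^111 = 9^(64+32+8+4+2+1) ≡ 1 (mod 223).
Result is 1, so (455/223) = 1.

1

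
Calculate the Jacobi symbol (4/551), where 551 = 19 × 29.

1

Pull out 2^2: since 551 ≡ 7 (mod 8), (2/551) = +1, so (2/551)^2 = +1.
Reached (1/551) = 1. Collecting the sign flips along the way, the symbol is +1.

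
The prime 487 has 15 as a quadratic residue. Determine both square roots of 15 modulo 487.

Since 487 ≡ 3 (mod 4), a square root of 15 is 15^((487+1)/4) = 15^122 mod 487.
Repeated squaring: 15^2≡225, 15^4≡464, 15^8≡42, 15^16≡303, 15^32≡253, 15^64≡212 (mod 487).
15^122 = 15^(64+32+16+8+2) ≡ 263 (mod 487).
Check: 263² = 69169 ≡ 15 (mod 487). The two roots are 224 and 263.

224, 263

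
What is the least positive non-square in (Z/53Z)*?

(2/53) = −1, so 2 is the smallest positive non-residue mod 53.

2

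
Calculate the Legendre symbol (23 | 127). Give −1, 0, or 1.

-1

Reciprocity: 23 ≡ 3 and 127 ≡ 3 (mod 4), so (23/127) = −(127/23).
Reduce top mod 23: now compute (12/23).
Pull out 2^2: since 23 ≡ 7 (mod 8), (2/23) = +1, so (2/23)^2 = +1.
Reciprocity: 3 ≡ 3 and 23 ≡ 3 (mod 4), so (3/23) = −(23/3).
Reduce top mod 3: now compute (2/3).
Pull out 2: since 3 ≡ 3 (mod 8), (2/3) = -1.
Reached (1/3) = 1. Collecting the sign flips along the way, the symbol is -1.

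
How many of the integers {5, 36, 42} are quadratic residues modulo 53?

2

(5/53) = -1 → non-residue.
(36/53) = +1 → QR.
(42/53) = +1 → QR.
Total quadratic residues among the 3: 2.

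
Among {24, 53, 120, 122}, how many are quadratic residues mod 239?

(24/239) = +1 → QR.
(53/239) = -1 → non-residue.
(120/239) = +1 → QR.
(122/239) = +1 → QR.
Total quadratic residues among the 4: 3.

3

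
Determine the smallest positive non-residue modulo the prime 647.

(2/647) = +1, so 2 is a residue.
(3/647) = +1, so 3 is a residue.
(4/647) = +1, so 4 is a residue.
(5/647) = −1, so 5 is the smallest positive non-residue mod 647.

5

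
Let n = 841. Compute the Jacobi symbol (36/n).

1

Pull out 2^2: since 841 ≡ 1 (mod 8), (2/841) = +1, so (2/841)^2 = +1.
Reciprocity: 9 ≡ 1 and 841 ≡ 1 (mod 4), so (9/841) = +(841/9).
Reduce top mod 9: now compute (4/9).
Pull out 2^2: since 9 ≡ 1 (mod 8), (2/9) = +1, so (2/9)^2 = +1.
Reached (1/9) = 1. Collecting the sign flips along the way, the symbol is +1.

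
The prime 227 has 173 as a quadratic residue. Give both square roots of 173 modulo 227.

20, 207

Since 227 ≡ 3 (mod 4), a square root of 173 is 173^((227+1)/4) = 173^57 mod 227.
Repeated squaring: 173^2≡192, 173^4≡90, 173^8≡155, 173^16≡190, 173^32≡7 (mod 227).
173^57 = 173^(32+16+8+1) ≡ 207 (mod 227).
Check: 207² = 42849 ≡ 173 (mod 227). The two roots are 20 and 207.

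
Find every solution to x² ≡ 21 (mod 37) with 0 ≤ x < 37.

37 ≡ 1 (mod 4), so we find a root by search.
Trying successive values, 13² = 169 ≡ 21 (mod 37). The other root is 37 − 13 = 24.

13, 24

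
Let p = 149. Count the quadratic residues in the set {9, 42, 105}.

2

(9/149) = +1 → QR.
(42/149) = +1 → QR.
(105/149) = -1 → non-residue.
Total quadratic residues among the 3: 2.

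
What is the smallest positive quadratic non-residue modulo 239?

(2/239) = +1, so 2 is a residue.
(3/239) = +1, so 3 is a residue.
(4/239) = +1, so 4 is a residue.
(5/239) = +1, so 5 is a residue.
(6/239) = +1, so 6 is a residue.
(7/239) = −1, so 7 is the smallest positive non-residue mod 239.

7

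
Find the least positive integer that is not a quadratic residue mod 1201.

11

(2/1201) = +1, so 2 is a residue.
(3/1201) = +1, so 3 is a residue.
(4/1201) = +1, so 4 is a residue.
(5/1201) = +1, so 5 is a residue.
(6/1201) = +1, so 6 is a residue.
(7/1201) = +1, so 7 is a residue.
(8/1201) = +1, so 8 is a residue.
(9/1201) = +1, so 9 is a residue.
(10/1201) = +1, so 10 is a residue.
(11/1201) = −1, so 11 is the smallest positive non-residue mod 1201.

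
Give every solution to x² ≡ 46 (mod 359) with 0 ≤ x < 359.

104, 255

Since 359 ≡ 3 (mod 4), a square root of 46 is 46^((359+1)/4) = 46^90 mod 359.
Repeated squaring: 46^2≡321, 46^4≡8, 46^8≡64, 46^16≡147, 46^32≡69, 46^64≡94 (mod 359).
46^90 = 46^(64+16+8+2) ≡ 255 (mod 359).
Check: 255² = 65025 ≡ 46 (mod 359). The two roots are 104 and 255.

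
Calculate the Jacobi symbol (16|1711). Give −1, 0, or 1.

Pull out 2^4: since 1711 ≡ 7 (mod 8), (2/1711) = +1, so (2/1711)^4 = +1.
Reached (1/1711) = 1. Collecting the sign flips along the way, the symbol is +1.

1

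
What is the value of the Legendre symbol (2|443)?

-1

Euler's criterion: (2/443) ≡ 2^221 (mod 443).
2^2 ≡ 4 (mod 443)
2^4 ≡ 16 (mod 443)
2^8 ≡ 256 (mod 443)
2^16 ≡ 415 (mod 443)
2^32 ≡ 341 (mod 443)
2^64 ≡ 215 (mod 443)
2^128 ≡ 153 (mod 443)
2^221 = 2^(128+64+16+8+4+1) ≡ 442 (mod 443).
Result is 442 ≡ −1, so (2/443) = −1.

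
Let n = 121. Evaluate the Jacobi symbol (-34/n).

1

First reduce: -34 ≡ 87 (mod 121).
Reciprocity: 87 ≡ 3 and 121 ≡ 1 (mod 4), so (87/121) = +(121/87).
Reduce top mod 87: now compute (34/87).
Pull out 2: since 87 ≡ 7 (mod 8), (2/87) = +1.
Reciprocity: 17 ≡ 1 and 87 ≡ 3 (mod 4), so (17/87) = +(87/17).
Reduce top mod 17: now compute (2/17).
Pull out 2: since 17 ≡ 1 (mod 8), (2/17) = +1.
Reached (1/17) = 1. Collecting the sign flips along the way, the symbol is +1.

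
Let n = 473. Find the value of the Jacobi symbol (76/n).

1

Pull out 2^2: since 473 ≡ 1 (mod 8), (2/473) = +1, so (2/473)^2 = +1.
Reciprocity: 19 ≡ 3 and 473 ≡ 1 (mod 4), so (19/473) = +(473/19).
Reduce top mod 19: now compute (17/19).
Reciprocity: 17 ≡ 1 and 19 ≡ 3 (mod 4), so (17/19) = +(19/17).
Reduce top mod 17: now compute (2/17).
Pull out 2: since 17 ≡ 1 (mod 8), (2/17) = +1.
Reached (1/17) = 1. Collecting the sign flips along the way, the symbol is +1.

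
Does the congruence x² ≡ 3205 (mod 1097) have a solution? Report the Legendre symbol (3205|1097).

Euler's criterion: (3205/1097) ≡ 1011^548 (mod 1097).
1011^2 ≡ 814 (mod 1097)
1011^4 ≡ 8 (mod 1097)
1011^8 ≡ 64 (mod 1097)
1011^16 ≡ 805 (mod 1097)
1011^32 ≡ 795 (mod 1097)
1011^64 ≡ 153 (mod 1097)
1011^128 ≡ 372 (mod 1097)
1011^256 ≡ 162 (mod 1097)
1011^512 ≡ 1013 (mod 1097)
1011^548 = 1011^(512+32+4) ≡ 1096 (mod 1097).
Result is 1096 ≡ −1, so (3205/1097) = −1.

-1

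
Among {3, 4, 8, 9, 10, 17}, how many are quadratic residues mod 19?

3

(3/19) = -1 → non-residue.
(4/19) = +1 → QR.
(8/19) = -1 → non-residue.
(9/19) = +1 → QR.
(10/19) = -1 → non-residue.
(17/19) = +1 → QR.
Total quadratic residues among the 6: 3.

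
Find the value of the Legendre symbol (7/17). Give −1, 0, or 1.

-1

Euler's criterion: (7/17) ≡ 7^8 (mod 17).
7^2 ≡ 15 (mod 17)
7^4 ≡ 4 (mod 17)
7^8 ≡ 16 (mod 17)
7^8 = 7^(8) ≡ 16 (mod 17).
Result is 16 ≡ −1, so (7/17) = −1.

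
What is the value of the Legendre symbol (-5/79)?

-1

First reduce: -5 ≡ 74 (mod 79).
Pull out 2: since 79 ≡ 7 (mod 8), (2/79) = +1.
Reciprocity: 37 ≡ 1 and 79 ≡ 3 (mod 4), so (37/79) = +(79/37).
Reduce top mod 37: now compute (5/37).
Reciprocity: 5 ≡ 1 and 37 ≡ 1 (mod 4), so (5/37) = +(37/5).
Reduce top mod 5: now compute (2/5).
Pull out 2: since 5 ≡ 5 (mod 8), (2/5) = -1.
Reached (1/5) = 1. Collecting the sign flips along the way, the symbol is -1.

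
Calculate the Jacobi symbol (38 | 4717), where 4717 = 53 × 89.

-1

Pull out 2: since 4717 ≡ 5 (mod 8), (2/4717) = -1.
Reciprocity: 19 ≡ 3 and 4717 ≡ 1 (mod 4), so (19/4717) = +(4717/19).
Reduce top mod 19: now compute (5/19).
Reciprocity: 5 ≡ 1 and 19 ≡ 3 (mod 4), so (5/19) = +(19/5).
Reduce top mod 5: now compute (4/5).
Pull out 2^2: since 5 ≡ 5 (mod 8), (2/5) = -1, so (2/5)^2 = +1.
Reached (1/5) = 1. Collecting the sign flips along the way, the symbol is -1.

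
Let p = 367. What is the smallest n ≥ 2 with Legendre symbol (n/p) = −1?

(2/367) = +1, so 2 is a residue.
(3/367) = −1, so 3 is the smallest positive non-residue mod 367.

3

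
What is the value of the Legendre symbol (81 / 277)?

1

Euler's criterion: (81/277) ≡ 81^138 (mod 277).
81^2 ≡ 190 (mod 277)
81^4 ≡ 90 (mod 277)
81^8 ≡ 67 (mod 277)
81^16 ≡ 57 (mod 277)
81^32 ≡ 202 (mod 277)
81^64 ≡ 85 (mod 277)
81^128 ≡ 23 (mod 277)
81^138 = 81^(128+8+2) ≡ 1 (mod 277).
Result is 1, so (81/277) = 1.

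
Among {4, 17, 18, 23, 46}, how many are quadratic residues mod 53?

3

(4/53) = +1 → QR.
(17/53) = +1 → QR.
(18/53) = -1 → non-residue.
(23/53) = -1 → non-residue.
(46/53) = +1 → QR.
Total quadratic residues among the 5: 3.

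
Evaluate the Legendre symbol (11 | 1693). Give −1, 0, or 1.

-1

Reciprocity: 11 ≡ 3 and 1693 ≡ 1 (mod 4), so (11/1693) = +(1693/11).
Reduce top mod 11: now compute (10/11).
Pull out 2: since 11 ≡ 3 (mod 8), (2/11) = -1.
Reciprocity: 5 ≡ 1 and 11 ≡ 3 (mod 4), so (5/11) = +(11/5).
Reduce top mod 5: now compute (1/5).
Reached (1/5) = 1. Collecting the sign flips along the way, the symbol is -1.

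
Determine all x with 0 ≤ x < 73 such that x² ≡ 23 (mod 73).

13, 60

73 ≡ 1 (mod 4), so we find a root by search.
Trying successive values, 13² = 169 ≡ 23 (mod 73). The other root is 73 − 13 = 60.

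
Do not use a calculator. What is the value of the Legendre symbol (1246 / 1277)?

-1

Pull out 2: since 1277 ≡ 5 (mod 8), (2/1277) = -1.
Reciprocity: 623 ≡ 3 and 1277 ≡ 1 (mod 4), so (623/1277) = +(1277/623).
Reduce top mod 623: now compute (31/623).
Reciprocity: 31 ≡ 3 and 623 ≡ 3 (mod 4), so (31/623) = −(623/31).
Reduce top mod 31: now compute (3/31).
Reciprocity: 3 ≡ 3 and 31 ≡ 3 (mod 4), so (3/31) = −(31/3).
Reduce top mod 3: now compute (1/3).
Reached (1/3) = 1. Collecting the sign flips along the way, the symbol is -1.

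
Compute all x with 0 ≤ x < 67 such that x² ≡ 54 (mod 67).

11, 56

Since 67 ≡ 3 (mod 4), a square root of 54 is 54^((67+1)/4) = 54^17 mod 67.
Repeated squaring: 54^2≡35, 54^4≡19, 54^8≡26, 54^16≡6 (mod 67).
54^17 = 54^(16+1) ≡ 56 (mod 67).
Check: 56² = 3136 ≡ 54 (mod 67). The two roots are 11 and 56.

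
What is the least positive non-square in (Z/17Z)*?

3

(2/17) = +1, so 2 is a residue.
(3/17) = −1, so 3 is the smallest positive non-residue mod 17.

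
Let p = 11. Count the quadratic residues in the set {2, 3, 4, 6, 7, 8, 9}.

(2/11) = -1 → non-residue.
(3/11) = +1 → QR.
(4/11) = +1 → QR.
(6/11) = -1 → non-residue.
(7/11) = -1 → non-residue.
(8/11) = -1 → non-residue.
(9/11) = +1 → QR.
Total quadratic residues among the 7: 3.

3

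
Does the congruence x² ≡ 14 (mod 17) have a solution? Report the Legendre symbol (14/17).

-1

Pull out 2: since 17 ≡ 1 (mod 8), (2/17) = +1.
Reciprocity: 7 ≡ 3 and 17 ≡ 1 (mod 4), so (7/17) = +(17/7).
Reduce top mod 7: now compute (3/7).
Reciprocity: 3 ≡ 3 and 7 ≡ 3 (mod 4), so (3/7) = −(7/3).
Reduce top mod 3: now compute (1/3).
Reached (1/3) = 1. Collecting the sign flips along the way, the symbol is -1.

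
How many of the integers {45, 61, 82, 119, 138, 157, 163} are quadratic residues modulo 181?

(45/181) = +1 → QR.
(61/181) = -1 → non-residue.
(82/181) = +1 → QR.
(119/181) = +1 → QR.
(138/181) = +1 → QR.
(157/181) = -1 → non-residue.
(163/181) = -1 → non-residue.
Total quadratic residues among the 7: 4.

4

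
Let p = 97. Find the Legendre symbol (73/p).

Reciprocity: 73 ≡ 1 and 97 ≡ 1 (mod 4), so (73/97) = +(97/73).
Reduce top mod 73: now compute (24/73).
Pull out 2^3: since 73 ≡ 1 (mod 8), (2/73) = +1, so (2/73)^3 = +1.
Reciprocity: 3 ≡ 3 and 73 ≡ 1 (mod 4), so (3/73) = +(73/3).
Reduce top mod 3: now compute (1/3).
Reached (1/3) = 1. Collecting the sign flips along the way, the symbol is +1.

1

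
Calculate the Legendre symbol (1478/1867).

Pull out 2: since 1867 ≡ 3 (mod 8), (2/1867) = -1.
Reciprocity: 739 ≡ 3 and 1867 ≡ 3 (mod 4), so (739/1867) = −(1867/739).
Reduce top mod 739: now compute (389/739).
Reciprocity: 389 ≡ 1 and 739 ≡ 3 (mod 4), so (389/739) = +(739/389).
Reduce top mod 389: now compute (350/389).
Pull out 2: since 389 ≡ 5 (mod 8), (2/389) = -1.
Reciprocity: 175 ≡ 3 and 389 ≡ 1 (mod 4), so (175/389) = +(389/175).
Reduce top mod 175: now compute (39/175).
Reciprocity: 39 ≡ 3 and 175 ≡ 3 (mod 4), so (39/175) = −(175/39).
Reduce top mod 39: now compute (19/39).
Reciprocity: 19 ≡ 3 and 39 ≡ 3 (mod 4), so (19/39) = −(39/19).
Reduce top mod 19: now compute (1/19).
Reached (1/19) = 1. Collecting the sign flips along the way, the symbol is -1.

-1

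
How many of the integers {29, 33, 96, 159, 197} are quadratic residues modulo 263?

(29/263) = -1 → non-residue.
(33/263) = +1 → QR.
(96/263) = +1 → QR.
(159/263) = -1 → non-residue.
(197/263) = -1 → non-residue.
Total quadratic residues among the 5: 2.

2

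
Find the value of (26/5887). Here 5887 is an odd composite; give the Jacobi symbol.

Pull out 2: since 5887 ≡ 7 (mod 8), (2/5887) = +1.
Reciprocity: 13 ≡ 1 and 5887 ≡ 3 (mod 4), so (13/5887) = +(5887/13).
Reduce top mod 13: now compute (11/13).
Reciprocity: 11 ≡ 3 and 13 ≡ 1 (mod 4), so (11/13) = +(13/11).
Reduce top mod 11: now compute (2/11).
Pull out 2: since 11 ≡ 3 (mod 8), (2/11) = -1.
Reached (1/11) = 1. Collecting the sign flips along the way, the symbol is -1.

-1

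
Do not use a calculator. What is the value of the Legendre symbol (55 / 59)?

-1

Euler's criterion: (55/59) ≡ 55^29 (mod 59).
55^2 ≡ 16 (mod 59)
55^4 ≡ 20 (mod 59)
55^8 ≡ 46 (mod 59)
55^16 ≡ 51 (mod 59)
55^29 = 55^(16+8+4+1) ≡ 58 (mod 59).
Result is 58 ≡ −1, so (55/59) = −1.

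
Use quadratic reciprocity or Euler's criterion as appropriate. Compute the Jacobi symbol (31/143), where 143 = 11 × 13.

-1

Reciprocity: 31 ≡ 3 and 143 ≡ 3 (mod 4), so (31/143) = −(143/31).
Reduce top mod 31: now compute (19/31).
Reciprocity: 19 ≡ 3 and 31 ≡ 3 (mod 4), so (19/31) = −(31/19).
Reduce top mod 19: now compute (12/19).
Pull out 2^2: since 19 ≡ 3 (mod 8), (2/19) = -1, so (2/19)^2 = +1.
Reciprocity: 3 ≡ 3 and 19 ≡ 3 (mod 4), so (3/19) = −(19/3).
Reduce top mod 3: now compute (1/3).
Reached (1/3) = 1. Collecting the sign flips along the way, the symbol is -1.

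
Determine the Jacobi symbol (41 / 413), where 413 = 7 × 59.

Reciprocity: 41 ≡ 1 and 413 ≡ 1 (mod 4), so (41/413) = +(413/41).
Reduce top mod 41: now compute (3/41).
Reciprocity: 3 ≡ 3 and 41 ≡ 1 (mod 4), so (3/41) = +(41/3).
Reduce top mod 3: now compute (2/3).
Pull out 2: since 3 ≡ 3 (mod 8), (2/3) = -1.
Reached (1/3) = 1. Collecting the sign flips along the way, the symbol is -1.

-1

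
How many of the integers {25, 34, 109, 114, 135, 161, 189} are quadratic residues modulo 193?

4

(25/193) = +1 → QR.
(34/193) = -1 → non-residue.
(109/193) = +1 → QR.
(114/193) = -1 → non-residue.
(135/193) = -1 → non-residue.
(161/193) = +1 → QR.
(189/193) = +1 → QR.
Total quadratic residues among the 7: 4.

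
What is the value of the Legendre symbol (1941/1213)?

First reduce: 1941 ≡ 728 (mod 1213).
Pull out 2^3: since 1213 ≡ 5 (mod 8), (2/1213) = -1, so (2/1213)^3 = -1.
Reciprocity: 91 ≡ 3 and 1213 ≡ 1 (mod 4), so (91/1213) = +(1213/91).
Reduce top mod 91: now compute (30/91).
Pull out 2: since 91 ≡ 3 (mod 8), (2/91) = -1.
Reciprocity: 15 ≡ 3 and 91 ≡ 3 (mod 4), so (15/91) = −(91/15).
Reduce top mod 15: now compute (1/15).
Reached (1/15) = 1. Collecting the sign flips along the way, the symbol is -1.

-1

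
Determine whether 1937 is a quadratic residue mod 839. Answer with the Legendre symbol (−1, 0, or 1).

1

Euler's criterion: (1937/839) ≡ 259^419 (mod 839).
259^2 ≡ 800 (mod 839)
259^4 ≡ 682 (mod 839)
259^8 ≡ 318 (mod 839)
259^16 ≡ 444 (mod 839)
259^32 ≡ 810 (mod 839)
259^64 ≡ 2 (mod 839)
259^128 ≡ 4 (mod 839)
259^256 ≡ 16 (mod 839)
259^419 = 259^(256+128+32+2+1) ≡ 1 (mod 839).
Result is 1, so (1937/839) = 1.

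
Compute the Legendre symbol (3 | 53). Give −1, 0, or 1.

-1

Reciprocity: 3 ≡ 3 and 53 ≡ 1 (mod 4), so (3/53) = +(53/3).
Reduce top mod 3: now compute (2/3).
Pull out 2: since 3 ≡ 3 (mod 8), (2/3) = -1.
Reached (1/3) = 1. Collecting the sign flips along the way, the symbol is -1.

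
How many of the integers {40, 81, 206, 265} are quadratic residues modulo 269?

2

(40/269) = -1 → non-residue.
(81/269) = +1 → QR.
(206/269) = -1 → non-residue.
(265/269) = +1 → QR.
Total quadratic residues among the 4: 2.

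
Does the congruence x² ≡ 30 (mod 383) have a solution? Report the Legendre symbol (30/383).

-1

Pull out 2: since 383 ≡ 7 (mod 8), (2/383) = +1.
Reciprocity: 15 ≡ 3 and 383 ≡ 3 (mod 4), so (15/383) = −(383/15).
Reduce top mod 15: now compute (8/15).
Pull out 2^3: since 15 ≡ 7 (mod 8), (2/15) = +1, so (2/15)^3 = +1.
Reached (1/15) = 1. Collecting the sign flips along the way, the symbol is -1.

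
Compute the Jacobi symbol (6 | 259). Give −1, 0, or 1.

Pull out 2: since 259 ≡ 3 (mod 8), (2/259) = -1.
Reciprocity: 3 ≡ 3 and 259 ≡ 3 (mod 4), so (3/259) = −(259/3).
Reduce top mod 3: now compute (1/3).
Reached (1/3) = 1. Collecting the sign flips along the way, the symbol is +1.

1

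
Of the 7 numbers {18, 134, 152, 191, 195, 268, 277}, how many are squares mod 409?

(18/409) = +1 → QR.
(134/409) = -1 → non-residue.
(152/409) = -1 → non-residue.
(191/409) = +1 → QR.
(195/409) = -1 → non-residue.
(268/409) = -1 → non-residue.
(277/409) = -1 → non-residue.
Total quadratic residues among the 7: 2.

2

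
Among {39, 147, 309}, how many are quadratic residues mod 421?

(39/421) = -1 → non-residue.
(147/421) = +1 → QR.
(309/421) = +1 → QR.
Total quadratic residues among the 3: 2.

2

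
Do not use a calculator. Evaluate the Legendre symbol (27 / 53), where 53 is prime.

-1

Euler's criterion: (27/53) ≡ 27^26 (mod 53).
27^2 ≡ 40 (mod 53)
27^4 ≡ 10 (mod 53)
27^8 ≡ 47 (mod 53)
27^16 ≡ 36 (mod 53)
27^26 = 27^(16+8+2) ≡ 52 (mod 53).
Result is 52 ≡ −1, so (27/53) = −1.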